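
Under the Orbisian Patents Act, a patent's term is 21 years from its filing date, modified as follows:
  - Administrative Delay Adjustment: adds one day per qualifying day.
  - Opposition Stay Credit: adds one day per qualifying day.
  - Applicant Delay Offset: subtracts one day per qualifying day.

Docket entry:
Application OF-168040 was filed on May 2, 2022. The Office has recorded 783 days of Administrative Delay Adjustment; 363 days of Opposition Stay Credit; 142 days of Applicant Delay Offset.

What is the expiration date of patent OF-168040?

2046-01-30

Base term: filing date + 21 years → 2 May 2043.
Administrative Delay Adjustment: +783 days → 23 June 2045.
Opposition Stay Credit: +363 days → 21 June 2046.
Applicant Delay Offset: −142 days → 30 January 2046.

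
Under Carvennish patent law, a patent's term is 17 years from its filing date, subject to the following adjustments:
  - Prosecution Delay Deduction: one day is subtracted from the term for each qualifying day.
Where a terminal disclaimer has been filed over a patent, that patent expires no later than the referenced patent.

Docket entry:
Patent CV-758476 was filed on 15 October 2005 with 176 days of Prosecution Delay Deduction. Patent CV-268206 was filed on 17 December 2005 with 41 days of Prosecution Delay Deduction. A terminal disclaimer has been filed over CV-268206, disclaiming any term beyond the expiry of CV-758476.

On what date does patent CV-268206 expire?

2022-04-22

Natural term of CV-268206:
  Base: filing + 17 years → 17 December 2022.
  Prosecution Delay Deduction: −41 days → 6 November 2022.
Expiry of referenced patent CV-758476:
  Base: filing + 17 years → 15 October 2022.
  Prosecution Delay Deduction: −176 days → 22 April 2022.
Terminal disclaimer: CV-268206 expires on the earlier of 6 November 2022 and 22 April 2022.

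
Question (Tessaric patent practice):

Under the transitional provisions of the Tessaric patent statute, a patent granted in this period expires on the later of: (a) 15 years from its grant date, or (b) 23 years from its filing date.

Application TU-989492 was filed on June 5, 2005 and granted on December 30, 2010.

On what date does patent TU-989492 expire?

June 5, 2028

(a) grant + 15 years → 30 December 2025.
(b) filing + 23 years → 5 June 2028.
Later of the two: 5 June 2028.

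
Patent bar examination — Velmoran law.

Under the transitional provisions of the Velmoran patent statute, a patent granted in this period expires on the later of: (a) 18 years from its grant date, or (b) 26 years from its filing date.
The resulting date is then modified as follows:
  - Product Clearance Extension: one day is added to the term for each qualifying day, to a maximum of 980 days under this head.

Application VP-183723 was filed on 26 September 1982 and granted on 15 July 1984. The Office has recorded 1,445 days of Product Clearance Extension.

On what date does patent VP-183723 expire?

(a) grant + 18 years → 15 July 2002.
(b) filing + 26 years → 26 September 2008.
Later of the two: 26 September 2008.
Product Clearance Extension: 1445 days claimed exceeds the 980-day cap, so +980 days → 3 June 2011.

2011-06-03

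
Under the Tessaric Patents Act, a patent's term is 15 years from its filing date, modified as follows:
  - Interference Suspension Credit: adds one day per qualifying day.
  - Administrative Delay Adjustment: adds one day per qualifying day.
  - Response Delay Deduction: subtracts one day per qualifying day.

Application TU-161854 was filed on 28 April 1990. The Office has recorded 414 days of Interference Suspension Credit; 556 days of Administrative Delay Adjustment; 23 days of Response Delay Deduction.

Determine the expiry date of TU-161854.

December 1, 2007

Base term: filing date + 15 years → 28 April 2005.
Interference Suspension Credit: +414 days → 16 June 2006.
Administrative Delay Adjustment: +556 days → 24 December 2007.
Response Delay Deduction: −23 days → 1 December 2007.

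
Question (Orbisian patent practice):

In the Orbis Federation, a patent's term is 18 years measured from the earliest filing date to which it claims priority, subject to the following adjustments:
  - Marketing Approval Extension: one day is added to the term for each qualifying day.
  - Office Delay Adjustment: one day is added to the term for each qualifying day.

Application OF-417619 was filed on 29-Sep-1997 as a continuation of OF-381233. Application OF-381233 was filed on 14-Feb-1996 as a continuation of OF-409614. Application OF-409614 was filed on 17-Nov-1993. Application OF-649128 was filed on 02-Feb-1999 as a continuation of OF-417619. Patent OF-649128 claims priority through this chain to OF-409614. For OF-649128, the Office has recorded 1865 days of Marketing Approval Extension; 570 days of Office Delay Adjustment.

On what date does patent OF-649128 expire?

Earliest priority filing: 17 November 1993.
Base term: 17 November 1993 + 18 years → 17 November 2011.
Marketing Approval Extension: +1865 days → 25 December 2016.
Office Delay Adjustment: +570 days → 18 July 2018.

2018-07-18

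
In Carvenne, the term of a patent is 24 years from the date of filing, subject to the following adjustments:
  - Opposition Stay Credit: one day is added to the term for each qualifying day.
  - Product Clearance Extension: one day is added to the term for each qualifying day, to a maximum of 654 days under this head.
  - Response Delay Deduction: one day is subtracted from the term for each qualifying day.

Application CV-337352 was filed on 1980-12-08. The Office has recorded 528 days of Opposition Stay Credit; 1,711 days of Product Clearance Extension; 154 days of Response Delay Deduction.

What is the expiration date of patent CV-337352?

Base term: filing date + 24 years → 8 December 2004.
Opposition Stay Credit: +528 days → 20 May 2006.
Product Clearance Extension: 1711 days claimed exceeds the 654-day cap, so +654 days → 4 March 2008.
Response Delay Deduction: −154 days → 2 October 2007.

October 2, 2007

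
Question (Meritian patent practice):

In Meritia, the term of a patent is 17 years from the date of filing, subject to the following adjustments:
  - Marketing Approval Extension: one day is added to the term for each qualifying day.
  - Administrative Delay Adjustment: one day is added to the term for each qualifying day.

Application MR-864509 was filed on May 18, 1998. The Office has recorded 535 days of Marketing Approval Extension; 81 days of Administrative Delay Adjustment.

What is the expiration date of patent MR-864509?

January 23, 2017

Base term: filing date + 17 years → 18 May 2015.
Marketing Approval Extension: +535 days → 3 November 2016.
Administrative Delay Adjustment: +81 days → 23 January 2017.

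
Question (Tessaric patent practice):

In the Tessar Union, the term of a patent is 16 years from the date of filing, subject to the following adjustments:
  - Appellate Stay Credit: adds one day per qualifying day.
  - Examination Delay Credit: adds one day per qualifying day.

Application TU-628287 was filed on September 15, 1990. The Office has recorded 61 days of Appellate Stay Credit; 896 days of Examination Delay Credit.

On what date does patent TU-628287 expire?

Base term: filing date + 16 years → 15 September 2006.
Appellate Stay Credit: +61 days → 15 November 2006.
Examination Delay Credit: +896 days → 29 April 2009.

2009-04-29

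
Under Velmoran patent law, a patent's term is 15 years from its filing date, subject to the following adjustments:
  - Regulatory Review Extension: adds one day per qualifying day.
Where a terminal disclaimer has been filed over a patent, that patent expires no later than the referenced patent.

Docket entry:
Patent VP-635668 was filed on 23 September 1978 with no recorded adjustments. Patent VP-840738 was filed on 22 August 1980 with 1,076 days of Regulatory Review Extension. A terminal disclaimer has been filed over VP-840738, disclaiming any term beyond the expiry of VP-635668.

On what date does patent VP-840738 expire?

September 23, 1993

Natural term of VP-840738:
  Base: filing + 15 years → 22 August 1995.
  Regulatory Review Extension: +1076 days → 2 August 1998.
Expiry of referenced patent VP-635668:
  Base: filing + 15 years → 23 September 1993.
Terminal disclaimer: VP-840738 expires on the earlier of 2 August 1998 and 23 September 1993.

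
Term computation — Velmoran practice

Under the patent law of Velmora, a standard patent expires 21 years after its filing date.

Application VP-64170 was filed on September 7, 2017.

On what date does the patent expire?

2038-09-07

Filing date + 21 years → 7 September 2038.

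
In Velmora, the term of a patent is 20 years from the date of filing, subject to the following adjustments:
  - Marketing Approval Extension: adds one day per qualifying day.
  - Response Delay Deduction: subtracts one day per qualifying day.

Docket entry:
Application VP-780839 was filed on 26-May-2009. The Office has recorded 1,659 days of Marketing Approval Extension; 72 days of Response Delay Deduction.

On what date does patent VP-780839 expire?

2033-09-29

Base term: filing date + 20 years → 26 May 2029.
Marketing Approval Extension: +1659 days → 10 December 2033.
Response Delay Deduction: −72 days → 29 September 2033.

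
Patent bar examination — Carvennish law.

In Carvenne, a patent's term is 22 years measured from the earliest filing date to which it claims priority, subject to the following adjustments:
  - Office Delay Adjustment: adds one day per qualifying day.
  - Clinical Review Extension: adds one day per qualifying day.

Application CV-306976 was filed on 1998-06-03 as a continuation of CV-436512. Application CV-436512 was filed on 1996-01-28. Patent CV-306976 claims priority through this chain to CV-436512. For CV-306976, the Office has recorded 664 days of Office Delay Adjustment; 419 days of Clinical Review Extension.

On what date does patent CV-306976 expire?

Earliest priority filing: 28 January 1996.
Base term: 28 January 1996 + 22 years → 28 January 2018.
Office Delay Adjustment: +664 days → 23 November 2019.
Clinical Review Extension: +419 days → 15 January 2021.

January 15, 2021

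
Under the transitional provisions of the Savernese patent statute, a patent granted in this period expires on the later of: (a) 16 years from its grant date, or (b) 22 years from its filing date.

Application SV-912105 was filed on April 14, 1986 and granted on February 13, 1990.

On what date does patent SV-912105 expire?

(a) grant + 16 years → 13 February 2006.
(b) filing + 22 years → 14 April 2008.
Later of the two: 14 April 2008.

April 14, 2008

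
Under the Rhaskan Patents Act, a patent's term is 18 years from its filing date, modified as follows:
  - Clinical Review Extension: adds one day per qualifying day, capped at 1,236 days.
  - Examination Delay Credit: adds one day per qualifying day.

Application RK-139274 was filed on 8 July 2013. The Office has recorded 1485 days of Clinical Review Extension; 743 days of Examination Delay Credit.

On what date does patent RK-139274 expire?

Base term: filing date + 18 years → 8 July 2031.
Clinical Review Extension: 1485 days claimed exceeds the 1236-day cap, so +1236 days → 25 November 2034.
Examination Delay Credit: +743 days → 7 December 2036.

2036-12-07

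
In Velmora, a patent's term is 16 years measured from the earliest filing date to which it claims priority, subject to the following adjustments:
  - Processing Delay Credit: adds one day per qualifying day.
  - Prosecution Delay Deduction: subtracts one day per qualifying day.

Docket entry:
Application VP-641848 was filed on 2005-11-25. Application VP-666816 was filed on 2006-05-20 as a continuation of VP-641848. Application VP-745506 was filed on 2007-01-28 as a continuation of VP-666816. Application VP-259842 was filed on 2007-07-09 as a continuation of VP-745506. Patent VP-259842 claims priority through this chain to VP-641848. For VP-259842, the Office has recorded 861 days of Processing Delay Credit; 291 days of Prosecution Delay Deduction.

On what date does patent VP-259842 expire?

June 18, 2023

Earliest priority filing: 25 November 2005.
Base term: 25 November 2005 + 16 years → 25 November 2021.
Processing Delay Credit: +861 days → 4 April 2024.
Prosecution Delay Deduction: −291 days → 18 June 2023.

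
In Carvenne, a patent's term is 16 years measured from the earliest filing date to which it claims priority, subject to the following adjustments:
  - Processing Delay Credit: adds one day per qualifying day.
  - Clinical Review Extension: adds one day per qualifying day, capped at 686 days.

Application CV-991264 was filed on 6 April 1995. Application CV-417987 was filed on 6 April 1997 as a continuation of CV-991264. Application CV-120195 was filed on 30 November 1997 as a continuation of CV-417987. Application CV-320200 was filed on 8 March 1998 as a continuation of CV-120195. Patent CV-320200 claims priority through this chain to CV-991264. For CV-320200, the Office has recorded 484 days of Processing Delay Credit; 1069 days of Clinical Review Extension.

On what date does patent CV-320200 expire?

2014-06-19

Earliest priority filing: 6 April 1995.
Base term: 6 April 1995 + 16 years → 6 April 2011.
Processing Delay Credit: +484 days → 2 August 2012.
Clinical Review Extension: 1069 days claimed exceeds the 686-day cap, so +686 days → 19 June 2014.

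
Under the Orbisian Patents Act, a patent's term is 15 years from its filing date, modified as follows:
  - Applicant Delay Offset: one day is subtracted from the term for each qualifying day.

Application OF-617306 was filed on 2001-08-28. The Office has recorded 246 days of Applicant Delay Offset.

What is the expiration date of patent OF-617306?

Base term: filing date + 15 years → 28 August 2016.
Applicant Delay Offset: −246 days → 26 December 2015.

2015-12-26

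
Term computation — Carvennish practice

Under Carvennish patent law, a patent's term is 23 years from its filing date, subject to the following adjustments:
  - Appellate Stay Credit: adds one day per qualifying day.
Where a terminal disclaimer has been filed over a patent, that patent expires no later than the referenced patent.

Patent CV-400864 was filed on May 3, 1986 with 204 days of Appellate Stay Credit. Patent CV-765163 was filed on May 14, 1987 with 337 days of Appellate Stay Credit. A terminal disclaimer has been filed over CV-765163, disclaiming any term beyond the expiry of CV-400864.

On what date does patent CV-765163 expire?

Natural term of CV-765163:
  Base: filing + 23 years → 14 May 2010.
  Appellate Stay Credit: +337 days → 16 April 2011.
Expiry of referenced patent CV-400864:
  Base: filing + 23 years → 3 May 2009.
  Appellate Stay Credit: +204 days → 23 November 2009.
Terminal disclaimer: CV-765163 expires on the earlier of 16 April 2011 and 23 November 2009.

2009-11-23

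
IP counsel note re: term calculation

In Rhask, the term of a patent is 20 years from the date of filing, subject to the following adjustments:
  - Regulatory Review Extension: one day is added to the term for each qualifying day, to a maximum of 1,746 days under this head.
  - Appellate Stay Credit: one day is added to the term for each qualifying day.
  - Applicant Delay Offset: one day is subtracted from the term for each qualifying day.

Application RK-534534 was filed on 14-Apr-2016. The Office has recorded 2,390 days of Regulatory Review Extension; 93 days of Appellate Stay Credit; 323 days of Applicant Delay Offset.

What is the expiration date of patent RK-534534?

June 8, 2040

Base term: filing date + 20 years → 14 April 2036.
Regulatory Review Extension: 2390 days claimed exceeds the 1746-day cap, so +1746 days → 24 January 2041.
Appellate Stay Credit: +93 days → 27 April 2041.
Applicant Delay Offset: −323 days → 8 June 2040.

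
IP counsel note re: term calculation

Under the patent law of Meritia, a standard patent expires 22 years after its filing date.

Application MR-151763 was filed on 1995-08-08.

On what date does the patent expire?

August 8, 2017

Filing date + 22 years → 8 August 2017.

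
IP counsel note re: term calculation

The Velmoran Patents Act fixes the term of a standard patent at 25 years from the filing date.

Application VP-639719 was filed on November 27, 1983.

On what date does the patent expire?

Filing date + 25 years → 27 November 2008.

2008-11-27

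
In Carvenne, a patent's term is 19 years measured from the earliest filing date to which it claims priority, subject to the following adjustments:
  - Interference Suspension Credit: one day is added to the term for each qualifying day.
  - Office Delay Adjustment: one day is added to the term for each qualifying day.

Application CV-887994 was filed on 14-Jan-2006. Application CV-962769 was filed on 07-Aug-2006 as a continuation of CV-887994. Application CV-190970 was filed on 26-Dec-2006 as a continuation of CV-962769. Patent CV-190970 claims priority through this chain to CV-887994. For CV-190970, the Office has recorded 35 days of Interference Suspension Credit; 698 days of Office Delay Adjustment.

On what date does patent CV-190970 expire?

Earliest priority filing: 14 January 2006.
Base term: 14 January 2006 + 19 years → 14 January 2025.
Interference Suspension Credit: +35 days → 18 February 2025.
Office Delay Adjustment: +698 days → 17 January 2027.

2027-01-17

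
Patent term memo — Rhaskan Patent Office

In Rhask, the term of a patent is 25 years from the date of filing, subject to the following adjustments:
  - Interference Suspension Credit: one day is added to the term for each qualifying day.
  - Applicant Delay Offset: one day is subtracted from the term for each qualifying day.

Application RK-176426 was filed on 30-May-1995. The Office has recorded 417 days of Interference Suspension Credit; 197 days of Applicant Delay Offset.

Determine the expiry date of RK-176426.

Base term: filing date + 25 years → 30 May 2020.
Interference Suspension Credit: +417 days → 21 July 2021.
Applicant Delay Offset: −197 days → 5 January 2021.

2021-01-05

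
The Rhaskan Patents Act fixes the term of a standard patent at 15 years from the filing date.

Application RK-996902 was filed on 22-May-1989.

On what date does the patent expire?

Filing date + 15 years → 22 May 2004.

2004-05-22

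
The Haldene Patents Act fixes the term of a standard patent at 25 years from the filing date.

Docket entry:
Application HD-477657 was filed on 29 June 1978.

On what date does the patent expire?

2003-06-29

Filing date + 25 years → 29 June 2003.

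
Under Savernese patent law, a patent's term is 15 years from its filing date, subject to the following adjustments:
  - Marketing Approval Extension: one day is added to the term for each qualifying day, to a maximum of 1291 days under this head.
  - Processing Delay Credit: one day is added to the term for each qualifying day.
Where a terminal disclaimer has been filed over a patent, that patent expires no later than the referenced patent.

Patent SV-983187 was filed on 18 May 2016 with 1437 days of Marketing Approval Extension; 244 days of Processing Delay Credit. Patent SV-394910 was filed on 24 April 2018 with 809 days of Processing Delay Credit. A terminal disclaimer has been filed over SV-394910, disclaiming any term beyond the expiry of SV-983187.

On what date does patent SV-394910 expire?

Natural term of SV-394910:
  Base: filing + 15 years → 24 April 2033.
  Processing Delay Credit: +809 days → 12 July 2035.
Expiry of referenced patent SV-983187:
  Base: filing + 15 years → 18 May 2031.
  Marketing Approval Extension: 1437 days claimed exceeds the 1291-day cap, so +1291 days → 29 November 2034.
  Processing Delay Credit: +244 days → 31 July 2035.
Terminal disclaimer: SV-394910 expires on the earlier of 12 July 2035 and 31 July 2035.

2035-07-12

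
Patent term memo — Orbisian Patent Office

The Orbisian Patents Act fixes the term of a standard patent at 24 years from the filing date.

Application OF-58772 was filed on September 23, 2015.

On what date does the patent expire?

Filing date + 24 years → 23 September 2039.

2039-09-23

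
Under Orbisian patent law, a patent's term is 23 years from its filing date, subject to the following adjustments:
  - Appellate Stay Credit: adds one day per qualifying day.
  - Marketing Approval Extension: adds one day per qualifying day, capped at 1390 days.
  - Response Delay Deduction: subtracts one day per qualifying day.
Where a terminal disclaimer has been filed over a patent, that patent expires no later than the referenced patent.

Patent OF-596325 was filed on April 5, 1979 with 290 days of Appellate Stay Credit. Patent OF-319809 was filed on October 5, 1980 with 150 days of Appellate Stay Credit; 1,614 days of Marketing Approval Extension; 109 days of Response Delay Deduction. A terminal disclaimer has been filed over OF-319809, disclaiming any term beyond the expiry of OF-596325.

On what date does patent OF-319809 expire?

January 20, 2003

Natural term of OF-319809:
  Base: filing + 23 years → 5 October 2003.
  Appellate Stay Credit: +150 days → 3 March 2004.
  Marketing Approval Extension: 1614 days claimed exceeds the 1390-day cap, so +1390 days → 23 December 2007.
  Response Delay Deduction: −109 days → 5 September 2007.
Expiry of referenced patent OF-596325:
  Base: filing + 23 years → 5 April 2002.
  Appellate Stay Credit: +290 days → 20 January 2003.
Terminal disclaimer: OF-319809 expires on the earlier of 5 September 2007 and 20 January 2003.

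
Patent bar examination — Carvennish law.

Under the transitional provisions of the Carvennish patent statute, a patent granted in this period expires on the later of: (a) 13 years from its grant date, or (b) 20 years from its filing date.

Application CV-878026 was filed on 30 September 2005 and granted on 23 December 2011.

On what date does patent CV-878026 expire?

September 30, 2025

(a) grant + 13 years → 23 December 2024.
(b) filing + 20 years → 30 September 2025.
Later of the two: 30 September 2025.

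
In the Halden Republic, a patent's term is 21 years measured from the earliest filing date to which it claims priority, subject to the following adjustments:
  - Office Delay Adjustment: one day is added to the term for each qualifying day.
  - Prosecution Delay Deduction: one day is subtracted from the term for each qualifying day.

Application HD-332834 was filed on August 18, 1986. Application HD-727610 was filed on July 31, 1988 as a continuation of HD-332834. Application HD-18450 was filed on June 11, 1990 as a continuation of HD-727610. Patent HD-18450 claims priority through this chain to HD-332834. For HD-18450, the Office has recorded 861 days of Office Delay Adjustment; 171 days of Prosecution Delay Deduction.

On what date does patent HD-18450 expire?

2009-07-08

Earliest priority filing: 18 August 1986.
Base term: 18 August 1986 + 21 years → 18 August 2007.
Office Delay Adjustment: +861 days → 26 December 2009.
Prosecution Delay Deduction: −171 days → 8 July 2009.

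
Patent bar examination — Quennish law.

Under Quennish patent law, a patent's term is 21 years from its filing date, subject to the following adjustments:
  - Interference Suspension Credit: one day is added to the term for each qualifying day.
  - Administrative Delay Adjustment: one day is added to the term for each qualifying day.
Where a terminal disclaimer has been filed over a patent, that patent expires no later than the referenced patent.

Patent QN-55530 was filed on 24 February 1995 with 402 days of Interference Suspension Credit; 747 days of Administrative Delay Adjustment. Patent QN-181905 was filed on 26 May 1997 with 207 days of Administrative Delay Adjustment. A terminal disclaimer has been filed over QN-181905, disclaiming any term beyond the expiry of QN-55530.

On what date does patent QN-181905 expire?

December 19, 2018

Natural term of QN-181905:
  Base: filing + 21 years → 26 May 2018.
  Administrative Delay Adjustment: +207 days → 19 December 2018.
Expiry of referenced patent QN-55530:
  Base: filing + 21 years → 24 February 2016.
  Interference Suspension Credit: +402 days → 1 April 2017.
  Administrative Delay Adjustment: +747 days → 18 April 2019.
Terminal disclaimer: QN-181905 expires on the earlier of 19 December 2018 and 18 April 2019.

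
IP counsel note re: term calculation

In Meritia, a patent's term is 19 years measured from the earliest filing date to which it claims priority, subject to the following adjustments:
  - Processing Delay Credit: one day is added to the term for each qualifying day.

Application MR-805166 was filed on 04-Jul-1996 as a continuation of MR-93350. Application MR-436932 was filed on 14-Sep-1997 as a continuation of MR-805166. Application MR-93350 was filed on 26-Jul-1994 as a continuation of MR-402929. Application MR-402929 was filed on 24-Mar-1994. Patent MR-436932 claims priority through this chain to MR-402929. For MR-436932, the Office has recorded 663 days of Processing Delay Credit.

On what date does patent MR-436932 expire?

January 16, 2015

Earliest priority filing: 24 March 1994.
Base term: 24 March 1994 + 19 years → 24 March 2013.
Processing Delay Credit: +663 days → 16 January 2015.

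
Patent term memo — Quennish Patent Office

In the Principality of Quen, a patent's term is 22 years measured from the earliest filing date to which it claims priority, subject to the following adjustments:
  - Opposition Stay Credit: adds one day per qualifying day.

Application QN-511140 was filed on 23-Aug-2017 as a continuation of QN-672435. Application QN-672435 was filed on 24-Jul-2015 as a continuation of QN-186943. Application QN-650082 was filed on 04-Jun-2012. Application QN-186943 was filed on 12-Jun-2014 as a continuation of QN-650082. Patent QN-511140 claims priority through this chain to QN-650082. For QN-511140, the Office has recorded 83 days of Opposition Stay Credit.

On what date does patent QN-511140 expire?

Earliest priority filing: 4 June 2012.
Base term: 4 June 2012 + 22 years → 4 June 2034.
Opposition Stay Credit: +83 days → 26 August 2034.

2034-08-26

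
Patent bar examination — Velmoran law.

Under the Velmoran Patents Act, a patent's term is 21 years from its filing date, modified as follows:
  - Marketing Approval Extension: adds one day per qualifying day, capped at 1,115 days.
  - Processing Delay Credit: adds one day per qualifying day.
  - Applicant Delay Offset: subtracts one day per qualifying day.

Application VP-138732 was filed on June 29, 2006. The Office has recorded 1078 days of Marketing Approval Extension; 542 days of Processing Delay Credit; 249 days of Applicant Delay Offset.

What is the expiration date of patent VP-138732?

March 31, 2031

Base term: filing date + 21 years → 29 June 2027.
Marketing Approval Extension: 1078 days (within the 1115-day cap) → +1078 days → 11 June 2030.
Processing Delay Credit: +542 days → 5 December 2031.
Applicant Delay Offset: −249 days → 31 March 2031.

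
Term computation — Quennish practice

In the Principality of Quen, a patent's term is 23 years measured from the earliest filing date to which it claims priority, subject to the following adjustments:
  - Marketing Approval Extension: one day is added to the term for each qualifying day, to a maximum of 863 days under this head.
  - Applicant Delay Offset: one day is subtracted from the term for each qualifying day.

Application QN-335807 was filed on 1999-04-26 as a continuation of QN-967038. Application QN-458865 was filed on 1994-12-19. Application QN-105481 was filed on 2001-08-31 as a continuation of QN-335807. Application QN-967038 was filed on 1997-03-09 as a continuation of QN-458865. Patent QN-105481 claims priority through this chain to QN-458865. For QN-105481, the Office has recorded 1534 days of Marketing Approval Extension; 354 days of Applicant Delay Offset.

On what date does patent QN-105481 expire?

May 12, 2019

Earliest priority filing: 19 December 1994.
Base term: 19 December 1994 + 23 years → 19 December 2017.
Marketing Approval Extension: 1534 days claimed exceeds the 863-day cap, so +863 days → 30 April 2020.
Applicant Delay Offset: −354 days → 12 May 2019.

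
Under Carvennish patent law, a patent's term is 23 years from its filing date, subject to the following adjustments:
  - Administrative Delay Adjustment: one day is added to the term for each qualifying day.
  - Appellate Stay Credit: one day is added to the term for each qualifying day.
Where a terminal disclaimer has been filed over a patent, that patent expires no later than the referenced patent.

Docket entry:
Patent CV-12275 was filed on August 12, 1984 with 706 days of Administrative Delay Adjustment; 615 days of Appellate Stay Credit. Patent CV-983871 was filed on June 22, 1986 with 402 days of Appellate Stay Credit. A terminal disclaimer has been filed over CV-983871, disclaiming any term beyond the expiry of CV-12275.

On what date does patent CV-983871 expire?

Natural term of CV-983871:
  Base: filing + 23 years → 22 June 2009.
  Appellate Stay Credit: +402 days → 29 July 2010.
Expiry of referenced patent CV-12275:
  Base: filing + 23 years → 12 August 2007.
  Administrative Delay Adjustment: +706 days → 18 July 2009.
  Appellate Stay Credit: +615 days → 25 March 2011.
Terminal disclaimer: CV-983871 expires on the earlier of 29 July 2010 and 25 March 2011.

2010-07-29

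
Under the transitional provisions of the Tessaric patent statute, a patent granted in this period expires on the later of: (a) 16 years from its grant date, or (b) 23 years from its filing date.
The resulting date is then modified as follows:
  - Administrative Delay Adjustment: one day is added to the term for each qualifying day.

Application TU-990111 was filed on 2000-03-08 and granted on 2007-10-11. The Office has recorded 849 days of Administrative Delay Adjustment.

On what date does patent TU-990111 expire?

2026-02-06

(a) grant + 16 years → 11 October 2023.
(b) filing + 23 years → 8 March 2023.
Later of the two: 11 October 2023.
Administrative Delay Adjustment: +849 days → 6 February 2026.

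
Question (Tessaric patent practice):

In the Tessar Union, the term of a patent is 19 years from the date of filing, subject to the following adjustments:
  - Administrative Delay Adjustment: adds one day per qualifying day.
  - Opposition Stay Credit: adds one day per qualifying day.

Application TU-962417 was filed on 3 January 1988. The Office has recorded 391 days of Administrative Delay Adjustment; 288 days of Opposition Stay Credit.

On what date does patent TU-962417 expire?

Base term: filing date + 19 years → 3 January 2007.
Administrative Delay Adjustment: +391 days → 29 January 2008.
Opposition Stay Credit: +288 days → 12 November 2008.

November 12, 2008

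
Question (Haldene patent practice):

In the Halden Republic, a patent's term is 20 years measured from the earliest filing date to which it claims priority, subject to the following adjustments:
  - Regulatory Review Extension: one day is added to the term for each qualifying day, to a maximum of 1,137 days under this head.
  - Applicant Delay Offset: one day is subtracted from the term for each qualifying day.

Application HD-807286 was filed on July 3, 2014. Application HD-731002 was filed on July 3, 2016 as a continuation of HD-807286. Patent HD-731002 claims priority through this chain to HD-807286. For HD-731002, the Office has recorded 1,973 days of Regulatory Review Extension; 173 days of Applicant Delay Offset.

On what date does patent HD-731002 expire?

Earliest priority filing: 3 July 2014.
Base term: 3 July 2014 + 20 years → 3 July 2034.
Regulatory Review Extension: 1973 days claimed exceeds the 1137-day cap, so +1137 days → 13 August 2037.
Applicant Delay Offset: −173 days → 21 February 2037.

February 21, 2037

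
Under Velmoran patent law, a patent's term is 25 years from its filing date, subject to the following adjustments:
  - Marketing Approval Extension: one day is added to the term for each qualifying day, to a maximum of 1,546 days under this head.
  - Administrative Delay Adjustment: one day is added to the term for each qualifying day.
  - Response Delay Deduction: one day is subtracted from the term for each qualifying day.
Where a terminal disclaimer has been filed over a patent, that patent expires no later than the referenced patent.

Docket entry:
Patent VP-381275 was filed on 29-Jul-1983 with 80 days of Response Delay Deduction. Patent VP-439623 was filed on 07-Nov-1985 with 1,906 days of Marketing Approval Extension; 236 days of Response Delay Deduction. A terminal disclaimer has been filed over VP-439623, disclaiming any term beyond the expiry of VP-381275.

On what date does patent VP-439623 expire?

Natural term of VP-439623:
  Base: filing + 25 years → 7 November 2010.
  Marketing Approval Extension: 1906 days claimed exceeds the 1546-day cap, so +1546 days → 31 January 2015.
  Response Delay Deduction: −236 days → 9 June 2014.
Expiry of referenced patent VP-381275:
  Base: filing + 25 years → 29 July 2008.
  Response Delay Deduction: −80 days → 10 May 2008.
Terminal disclaimer: VP-439623 expires on the earlier of 9 June 2014 and 10 May 2008.

May 10, 2008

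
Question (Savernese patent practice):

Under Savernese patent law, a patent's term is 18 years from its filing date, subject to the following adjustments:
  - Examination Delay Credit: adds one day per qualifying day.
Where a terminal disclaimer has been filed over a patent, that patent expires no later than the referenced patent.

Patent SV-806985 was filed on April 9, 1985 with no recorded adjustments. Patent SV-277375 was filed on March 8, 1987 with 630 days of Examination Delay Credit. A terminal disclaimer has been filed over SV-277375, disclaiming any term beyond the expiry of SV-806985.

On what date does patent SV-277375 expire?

Natural term of SV-277375:
  Base: filing + 18 years → 8 March 2005.
  Examination Delay Credit: +630 days → 28 November 2006.
Expiry of referenced patent SV-806985:
  Base: filing + 18 years → 9 April 2003.
Terminal disclaimer: SV-277375 expires on the earlier of 28 November 2006 and 9 April 2003.

2003-04-09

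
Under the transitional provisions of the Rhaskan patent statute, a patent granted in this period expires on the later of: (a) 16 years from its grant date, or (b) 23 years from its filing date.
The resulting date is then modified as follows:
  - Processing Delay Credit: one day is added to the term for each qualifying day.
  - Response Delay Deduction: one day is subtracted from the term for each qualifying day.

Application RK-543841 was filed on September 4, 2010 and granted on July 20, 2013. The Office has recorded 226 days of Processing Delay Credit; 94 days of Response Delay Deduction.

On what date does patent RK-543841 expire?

(a) grant + 16 years → 20 July 2029.
(b) filing + 23 years → 4 September 2033.
Later of the two: 4 September 2033.
Processing Delay Credit: +226 days → 18 April 2034.
Response Delay Deduction: −94 days → 14 January 2034.

January 14, 2034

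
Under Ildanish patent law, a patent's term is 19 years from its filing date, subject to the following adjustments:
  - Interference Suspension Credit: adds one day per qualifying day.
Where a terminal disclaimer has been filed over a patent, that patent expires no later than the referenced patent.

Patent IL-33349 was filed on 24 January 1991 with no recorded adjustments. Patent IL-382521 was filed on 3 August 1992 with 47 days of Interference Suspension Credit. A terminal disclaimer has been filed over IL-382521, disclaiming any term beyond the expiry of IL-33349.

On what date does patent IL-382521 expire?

January 24, 2010

Natural term of IL-382521:
  Base: filing + 19 years → 3 August 2011.
  Interference Suspension Credit: +47 days → 19 September 2011.
Expiry of referenced patent IL-33349:
  Base: filing + 19 years → 24 January 2010.
Terminal disclaimer: IL-382521 expires on the earlier of 19 September 2011 and 24 January 2010.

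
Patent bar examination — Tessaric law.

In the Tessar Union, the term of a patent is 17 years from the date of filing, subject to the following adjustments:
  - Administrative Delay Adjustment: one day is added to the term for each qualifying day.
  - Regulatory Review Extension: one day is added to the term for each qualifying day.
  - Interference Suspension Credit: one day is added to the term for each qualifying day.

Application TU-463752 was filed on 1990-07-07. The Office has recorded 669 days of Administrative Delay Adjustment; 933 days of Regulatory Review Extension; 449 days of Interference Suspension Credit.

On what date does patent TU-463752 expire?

February 16, 2013

Base term: filing date + 17 years → 7 July 2007.
Administrative Delay Adjustment: +669 days → 6 May 2009.
Regulatory Review Extension: +933 days → 25 November 2011.
Interference Suspension Credit: +449 days → 16 February 2013.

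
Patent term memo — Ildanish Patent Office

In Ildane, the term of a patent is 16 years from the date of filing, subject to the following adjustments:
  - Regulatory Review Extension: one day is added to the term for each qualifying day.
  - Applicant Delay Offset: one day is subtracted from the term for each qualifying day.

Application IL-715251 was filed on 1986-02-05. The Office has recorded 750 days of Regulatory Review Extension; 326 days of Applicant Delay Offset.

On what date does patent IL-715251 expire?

Base term: filing date + 16 years → 5 February 2002.
Regulatory Review Extension: +750 days → 25 February 2004.
Applicant Delay Offset: −326 days → 5 April 2003.

2003-04-05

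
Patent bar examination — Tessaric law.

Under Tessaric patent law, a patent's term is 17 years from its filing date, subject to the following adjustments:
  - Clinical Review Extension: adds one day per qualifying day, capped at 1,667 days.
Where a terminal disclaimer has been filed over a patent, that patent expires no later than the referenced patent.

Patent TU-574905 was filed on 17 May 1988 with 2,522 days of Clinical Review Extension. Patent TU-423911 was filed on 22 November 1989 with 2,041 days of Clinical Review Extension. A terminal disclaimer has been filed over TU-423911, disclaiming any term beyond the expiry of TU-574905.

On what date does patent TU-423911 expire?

Natural term of TU-423911:
  Base: filing + 17 years → 22 November 2006.
  Clinical Review Extension: 2041 days claimed exceeds the 1667-day cap, so +1667 days → 16 June 2011.
Expiry of referenced patent TU-574905:
  Base: filing + 17 years → 17 May 2005.
  Clinical Review Extension: 2522 days claimed exceeds the 1667-day cap, so +1667 days → 9 December 2009.
Terminal disclaimer: TU-423911 expires on the earlier of 16 June 2011 and 9 December 2009.

2009-12-09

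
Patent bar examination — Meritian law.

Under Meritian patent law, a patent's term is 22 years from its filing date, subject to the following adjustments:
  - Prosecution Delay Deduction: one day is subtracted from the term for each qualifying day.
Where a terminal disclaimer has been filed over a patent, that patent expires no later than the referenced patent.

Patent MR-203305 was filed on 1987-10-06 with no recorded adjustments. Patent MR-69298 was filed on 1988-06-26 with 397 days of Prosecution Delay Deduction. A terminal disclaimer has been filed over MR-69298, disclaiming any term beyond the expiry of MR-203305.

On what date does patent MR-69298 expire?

2009-05-25

Natural term of MR-69298:
  Base: filing + 22 years → 26 June 2010.
  Prosecution Delay Deduction: −397 days → 25 May 2009.
Expiry of referenced patent MR-203305:
  Base: filing + 22 years → 6 October 2009.
Terminal disclaimer: MR-69298 expires on the earlier of 25 May 2009 and 6 October 2009.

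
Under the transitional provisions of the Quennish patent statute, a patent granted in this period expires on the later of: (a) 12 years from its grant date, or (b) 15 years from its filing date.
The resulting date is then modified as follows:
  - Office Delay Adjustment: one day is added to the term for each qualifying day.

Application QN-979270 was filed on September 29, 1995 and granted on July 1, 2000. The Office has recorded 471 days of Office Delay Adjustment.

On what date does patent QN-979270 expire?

2013-10-15

(a) grant + 12 years → 1 July 2012.
(b) filing + 15 years → 29 September 2010.
Later of the two: 1 July 2012.
Office Delay Adjustment: +471 days → 15 October 2013.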